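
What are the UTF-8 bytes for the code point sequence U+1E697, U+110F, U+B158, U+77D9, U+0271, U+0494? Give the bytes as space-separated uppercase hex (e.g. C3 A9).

U+1E697: 4-byte form → F0 9E 9A 97.
U+110F: 3-byte form → E1 84 8F.
U+B158: 3-byte form → EB 85 98.
U+77D9: 3-byte form → E7 9F 99.
U+0271: 2-byte form → C9 B1.
U+0494: 2-byte form → D2 94.
Concatenated (17 bytes): F0 9E 9A 97 E1 84 8F EB 85 98 E7 9F 99 C9 B1 D2 94.

F0 9E 9A 97 E1 84 8F EB 85 98 E7 9F 99 C9 B1 D2 94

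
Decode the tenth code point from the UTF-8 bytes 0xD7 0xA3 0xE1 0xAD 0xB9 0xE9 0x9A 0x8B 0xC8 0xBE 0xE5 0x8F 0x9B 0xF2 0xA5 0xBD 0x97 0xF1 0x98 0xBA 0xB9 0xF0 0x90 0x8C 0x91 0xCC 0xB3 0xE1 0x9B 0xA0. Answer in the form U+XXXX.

U+16E0

Offset 0: leading byte 0xD7 = 11010111 → 2-byte char #1 = D7 A3.
Offset 2: leading byte 0xE1 = 11100001 → 3-byte char #2 = E1 AD B9.
Offset 5: leading byte 0xE9 = 11101001 → 3-byte char #3 = E9 9A 8B.
Offset 8: leading byte 0xC8 = 11001000 → 2-byte char #4 = C8 BE.
Offset 10: leading byte 0xE5 = 11100101 → 3-byte char #5 = E5 8F 9B.
Offset 13: leading byte 0xF2 = 11110010 → 4-byte char #6 = F2 A5 BD 97.
Offset 17: leading byte 0xF1 = 11110001 → 4-byte char #7 = F1 98 BA B9.
Offset 21: leading byte 0xF0 = 11110000 → 4-byte char #8 = F0 90 8C 91.
Offset 25: leading byte 0xCC = 11001100 → 2-byte char #9 = CC B3.
Offset 27: leading byte 0xE1 = 11100001 → 3-byte char #10 = E1 9B A0.
Leading byte 0xE1 = 11100001 matches 1110xxxx → 3-byte sequence.
Byte 1: 0xE1 = 11100001, payload 0001 (4 bits).
Byte 2: 0x9B = 10011011 (10xxxxxx ✓), payload 011011.
Byte 3: 0xA0 = 10100000 (10xxxxxx ✓), payload 100000.
Concatenate: 0001011011100000 = 0x16E0 (16 bits → U+16E0).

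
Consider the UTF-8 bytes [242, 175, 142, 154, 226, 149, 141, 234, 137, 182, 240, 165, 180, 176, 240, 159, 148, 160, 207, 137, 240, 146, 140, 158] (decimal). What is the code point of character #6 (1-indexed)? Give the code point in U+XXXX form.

Offset 0: leading byte 0xF2 = 11110010 → 4-byte char #1 = F2 AF 8E 9A.
Offset 4: leading byte 0xE2 = 11100010 → 3-byte char #2 = E2 95 8D.
Offset 7: leading byte 0xEA = 11101010 → 3-byte char #3 = EA 89 B6.
Offset 10: leading byte 0xF0 = 11110000 → 4-byte char #4 = F0 A5 B4 B0.
Offset 14: leading byte 0xF0 = 11110000 → 4-byte char #5 = F0 9F 94 A0.
Offset 18: leading byte 0xCF = 11001111 → 2-byte char #6 = CF 89.
Leading byte 0xCF = 11001111 matches 110xxxxx → 2-byte sequence.
Byte 1: 0xCF = 11001111, payload 01111 (5 bits).
Byte 2: 0x89 = 10001001 (10xxxxxx ✓), payload 001001.
Concatenate: 01111001001 = 0x3C9 (11 bits → U+03C9).

U+03C9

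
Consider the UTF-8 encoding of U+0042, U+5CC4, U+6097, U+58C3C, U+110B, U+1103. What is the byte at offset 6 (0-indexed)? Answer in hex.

U+0042 → 1-byte form 42 at offsets 0–0.
U+5CC4 → 3-byte form E5 B3 84 at offsets 1–3.
U+6097 → 3-byte form E6 82 97 at offsets 4–6.
Offset 6 falls in char 3's range; it's byte 3 of E6 82 97 = 0x97.

0x97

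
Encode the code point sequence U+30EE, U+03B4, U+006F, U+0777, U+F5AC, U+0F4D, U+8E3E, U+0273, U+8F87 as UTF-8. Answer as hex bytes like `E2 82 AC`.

U+30EE: 3-byte form → E3 83 AE.
U+03B4: 2-byte form → CE B4.
U+006F: 1-byte form → 6F.
U+0777: 2-byte form → DD B7.
U+F5AC: 3-byte form → EF 96 AC.
U+0F4D: 3-byte form → E0 BD 8D.
U+8E3E: 3-byte form → E8 B8 BE.
U+0273: 2-byte form → C9 B3.
U+8F87: 3-byte form → E8 BE 87.
Concatenated (22 bytes): E3 83 AE CE B4 6F DD B7 EF 96 AC E0 BD 8D E8 B8 BE C9 B3 E8 BE 87.

E3 83 AE CE B4 6F DD B7 EF 96 AC E0 BD 8D E8 B8 BE C9 B3 E8 BE 87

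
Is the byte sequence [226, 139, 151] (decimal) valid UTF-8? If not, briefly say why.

Leading byte 0xE2 = 11100010 → 3-byte form.
Continuation bytes 0x8B=10001011, 0x97=10010111 all match 10xxxxxx.
Decoded value 0x22D7 is ≥ 0x800 (shortest form) and not a surrogate.

valid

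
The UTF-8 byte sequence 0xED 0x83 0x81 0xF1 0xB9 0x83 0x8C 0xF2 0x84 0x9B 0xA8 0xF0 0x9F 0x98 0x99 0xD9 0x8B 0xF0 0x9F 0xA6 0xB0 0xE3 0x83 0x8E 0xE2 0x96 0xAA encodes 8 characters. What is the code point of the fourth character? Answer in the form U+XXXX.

U+1F619

Offset 0: leading byte 0xED = 11101101 → 3-byte char #1 = ED 83 81.
Offset 3: leading byte 0xF1 = 11110001 → 4-byte char #2 = F1 B9 83 8C.
Offset 7: leading byte 0xF2 = 11110010 → 4-byte char #3 = F2 84 9B A8.
Offset 11: leading byte 0xF0 = 11110000 → 4-byte char #4 = F0 9F 98 99.
Leading byte 0xF0 = 11110000 matches 11110xxx → 4-byte sequence.
Byte 1: 0xF0 = 11110000, payload 000 (3 bits).
Byte 2: 0x9F = 10011111 (10xxxxxx ✓), payload 011111.
Byte 3: 0x98 = 10011000 (10xxxxxx ✓), payload 011000.
Byte 4: 0x99 = 10011001 (10xxxxxx ✓), payload 011001.
Concatenate: 000011111011000011001 = 0x1F619 (21 bits → U+1F619).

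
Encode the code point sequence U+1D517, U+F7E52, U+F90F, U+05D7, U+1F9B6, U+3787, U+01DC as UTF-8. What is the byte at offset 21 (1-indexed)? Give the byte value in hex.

1-indexed offset 21 is 0-indexed offset 20.
U+1D517 → 4-byte form F0 9D 94 97 at offsets 0–3.
U+F7E52 → 4-byte form F3 B7 B9 92 at offsets 4–7.
U+F90F → 3-byte form EF A4 8F at offsets 8–10.
U+05D7 → 2-byte form D7 97 at offsets 11–12.
U+1F9B6 → 4-byte form F0 9F A6 B6 at offsets 13–16.
U+3787 → 3-byte form E3 9E 87 at offsets 17–19.
U+01DC → 2-byte form C7 9C at offsets 20–21.
Offset 20 falls in char 7's range; it's byte 1 of C7 9C = 0xC7.

0xC7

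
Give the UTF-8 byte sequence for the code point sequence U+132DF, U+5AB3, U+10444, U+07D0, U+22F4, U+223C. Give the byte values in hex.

U+132DF: 4-byte form → F0 93 8B 9F.
U+5AB3: 3-byte form → E5 AA B3.
U+10444: 4-byte form → F0 90 91 84.
U+07D0: 2-byte form → DF 90.
U+22F4: 3-byte form → E2 8B B4.
U+223C: 3-byte form → E2 88 BC.
Concatenated (19 bytes): F0 93 8B 9F E5 AA B3 F0 90 91 84 DF 90 E2 8B B4 E2 88 BC.

F0 93 8B 9F E5 AA B3 F0 90 91 84 DF 90 E2 8B B4 E2 88 BC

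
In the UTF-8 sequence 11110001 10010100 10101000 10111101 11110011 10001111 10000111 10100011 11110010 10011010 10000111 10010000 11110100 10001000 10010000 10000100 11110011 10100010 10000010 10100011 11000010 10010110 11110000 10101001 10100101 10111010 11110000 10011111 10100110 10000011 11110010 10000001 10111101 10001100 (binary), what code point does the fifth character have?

Offset 0: leading byte 0xF1 = 11110001 → 4-byte char #1 = F1 94 A8 BD.
Offset 4: leading byte 0xF3 = 11110011 → 4-byte char #2 = F3 8F 87 A3.
Offset 8: leading byte 0xF2 = 11110010 → 4-byte char #3 = F2 9A 87 90.
Offset 12: leading byte 0xF4 = 11110100 → 4-byte char #4 = F4 88 90 84.
Offset 16: leading byte 0xF3 = 11110011 → 4-byte char #5 = F3 A2 82 A3.
Leading byte 0xF3 = 11110011 matches 11110xxx → 4-byte sequence.
Byte 1: 0xF3 = 11110011, payload 011 (3 bits).
Byte 2: 0xA2 = 10100010 (10xxxxxx ✓), payload 100010.
Byte 3: 0x82 = 10000010 (10xxxxxx ✓), payload 000010.
Byte 4: 0xA3 = 10100011 (10xxxxxx ✓), payload 100011.
Concatenate: 011100010000010100011 = 0xE20A3 (21 bits → U+E20A3).

U+E20A3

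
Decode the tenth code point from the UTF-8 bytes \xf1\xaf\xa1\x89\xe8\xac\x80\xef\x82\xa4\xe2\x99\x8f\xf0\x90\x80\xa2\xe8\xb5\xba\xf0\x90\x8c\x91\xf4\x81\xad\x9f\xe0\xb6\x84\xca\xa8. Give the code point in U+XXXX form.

Offset 0: leading byte 0xF1 = 11110001 → 4-byte char #1 = F1 AF A1 89.
Offset 4: leading byte 0xE8 = 11101000 → 3-byte char #2 = E8 AC 80.
Offset 7: leading byte 0xEF = 11101111 → 3-byte char #3 = EF 82 A4.
Offset 10: leading byte 0xE2 = 11100010 → 3-byte char #4 = E2 99 8F.
Offset 13: leading byte 0xF0 = 11110000 → 4-byte char #5 = F0 90 80 A2.
Offset 17: leading byte 0xE8 = 11101000 → 3-byte char #6 = E8 B5 BA.
Offset 20: leading byte 0xF0 = 11110000 → 4-byte char #7 = F0 90 8C 91.
Offset 24: leading byte 0xF4 = 11110100 → 4-byte char #8 = F4 81 AD 9F.
Offset 28: leading byte 0xE0 = 11100000 → 3-byte char #9 = E0 B6 84.
Offset 31: leading byte 0xCA = 11001010 → 2-byte char #10 = CA A8.
Leading byte 0xCA = 11001010 matches 110xxxxx → 2-byte sequence.
Byte 1: 0xCA = 11001010, payload 01010 (5 bits).
Byte 2: 0xA8 = 10101000 (10xxxxxx ✓), payload 101000.
Concatenate: 01010101000 = 0x2A8 (11 bits → U+02A8).

U+02A8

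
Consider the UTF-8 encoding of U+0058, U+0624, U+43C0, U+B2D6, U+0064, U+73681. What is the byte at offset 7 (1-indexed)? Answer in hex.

0xEB

1-indexed offset 7 is 0-indexed offset 6.
U+0058 → 1-byte form 58 at offsets 0–0.
U+0624 → 2-byte form D8 A4 at offsets 1–2.
U+43C0 → 3-byte form E4 8F 80 at offsets 3–5.
U+B2D6 → 3-byte form EB 8B 96 at offsets 6–8.
Offset 6 falls in char 4's range; it's byte 1 of EB 8B 96 = 0xEB.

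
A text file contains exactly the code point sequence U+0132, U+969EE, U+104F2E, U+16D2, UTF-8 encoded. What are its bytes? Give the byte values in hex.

U+0132: 2-byte form → C4 B2.
U+969EE: 4-byte form → F2 96 A7 AE.
U+104F2E: 4-byte form → F4 84 BC AE.
U+16D2: 3-byte form → E1 9B 92.
Concatenated (13 bytes): C4 B2 F2 96 A7 AE F4 84 BC AE E1 9B 92.

C4 B2 F2 96 A7 AE F4 84 BC AE E1 9B 92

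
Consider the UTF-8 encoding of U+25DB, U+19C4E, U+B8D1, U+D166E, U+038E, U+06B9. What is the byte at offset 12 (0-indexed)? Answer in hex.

0x99

U+25DB → 3-byte form E2 97 9B at offsets 0–2.
U+19C4E → 4-byte form F0 99 B1 8E at offsets 3–6.
U+B8D1 → 3-byte form EB A3 91 at offsets 7–9.
U+D166E → 4-byte form F3 91 99 AE at offsets 10–13.
Offset 12 falls in char 4's range; it's byte 3 of F3 91 99 AE = 0x99.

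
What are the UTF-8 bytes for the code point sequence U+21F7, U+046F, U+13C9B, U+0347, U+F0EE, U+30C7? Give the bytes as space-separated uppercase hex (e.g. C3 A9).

U+21F7: 3-byte form → E2 87 B7.
U+046F: 2-byte form → D1 AF.
U+13C9B: 4-byte form → F0 93 B2 9B.
U+0347: 2-byte form → CD 87.
U+F0EE: 3-byte form → EF 83 AE.
U+30C7: 3-byte form → E3 83 87.
Concatenated (17 bytes): E2 87 B7 D1 AF F0 93 B2 9B CD 87 EF 83 AE E3 83 87.

E2 87 B7 D1 AF F0 93 B2 9B CD 87 EF 83 AE E3 83 87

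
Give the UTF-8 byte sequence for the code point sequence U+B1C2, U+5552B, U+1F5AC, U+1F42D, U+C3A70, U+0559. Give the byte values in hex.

U+B1C2: 3-byte form → EB 87 82.
U+5552B: 4-byte form → F1 95 94 AB.
U+1F5AC: 4-byte form → F0 9F 96 AC.
U+1F42D: 4-byte form → F0 9F 90 AD.
U+C3A70: 4-byte form → F3 83 A9 B0.
U+0559: 2-byte form → D5 99.
Concatenated (21 bytes): EB 87 82 F1 95 94 AB F0 9F 96 AC F0 9F 90 AD F3 83 A9 B0 D5 99.

EB 87 82 F1 95 94 AB F0 9F 96 AC F0 9F 90 AD F3 83 A9 B0 D5 99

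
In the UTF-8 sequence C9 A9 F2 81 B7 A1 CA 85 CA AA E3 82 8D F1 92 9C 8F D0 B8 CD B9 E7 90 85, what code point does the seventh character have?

Offset 0: leading byte 0xC9 = 11001001 → 2-byte char #1 = C9 A9.
Offset 2: leading byte 0xF2 = 11110010 → 4-byte char #2 = F2 81 B7 A1.
Offset 6: leading byte 0xCA = 11001010 → 2-byte char #3 = CA 85.
Offset 8: leading byte 0xCA = 11001010 → 2-byte char #4 = CA AA.
Offset 10: leading byte 0xE3 = 11100011 → 3-byte char #5 = E3 82 8D.
Offset 13: leading byte 0xF1 = 11110001 → 4-byte char #6 = F1 92 9C 8F.
Offset 17: leading byte 0xD0 = 11010000 → 2-byte char #7 = D0 B8.
Leading byte 0xD0 = 11010000 matches 110xxxxx → 2-byte sequence.
Byte 1: 0xD0 = 11010000, payload 10000 (5 bits).
Byte 2: 0xB8 = 10111000 (10xxxxxx ✓), payload 111000.
Concatenate: 10000111000 = 0x438 (11 bits → U+0438).

U+0438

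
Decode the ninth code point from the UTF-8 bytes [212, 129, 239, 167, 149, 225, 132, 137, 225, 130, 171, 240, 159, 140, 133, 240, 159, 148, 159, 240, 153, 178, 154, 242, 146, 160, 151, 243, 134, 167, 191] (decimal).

U+C69FF

Offset 0: leading byte 0xD4 = 11010100 → 2-byte char #1 = D4 81.
Offset 2: leading byte 0xEF = 11101111 → 3-byte char #2 = EF A7 95.
Offset 5: leading byte 0xE1 = 11100001 → 3-byte char #3 = E1 84 89.
Offset 8: leading byte 0xE1 = 11100001 → 3-byte char #4 = E1 82 AB.
Offset 11: leading byte 0xF0 = 11110000 → 4-byte char #5 = F0 9F 8C 85.
Offset 15: leading byte 0xF0 = 11110000 → 4-byte char #6 = F0 9F 94 9F.
Offset 19: leading byte 0xF0 = 11110000 → 4-byte char #7 = F0 99 B2 9A.
Offset 23: leading byte 0xF2 = 11110010 → 4-byte char #8 = F2 92 A0 97.
Offset 27: leading byte 0xF3 = 11110011 → 4-byte char #9 = F3 86 A7 BF.
Leading byte 0xF3 = 11110011 matches 11110xxx → 4-byte sequence.
Byte 1: 0xF3 = 11110011, payload 011 (3 bits).
Byte 2: 0x86 = 10000110 (10xxxxxx ✓), payload 000110.
Byte 3: 0xA7 = 10100111 (10xxxxxx ✓), payload 100111.
Byte 4: 0xBF = 10111111 (10xxxxxx ✓), payload 111111.
Concatenate: 011000110100111111111 = 0xC69FF (21 bits → U+C69FF).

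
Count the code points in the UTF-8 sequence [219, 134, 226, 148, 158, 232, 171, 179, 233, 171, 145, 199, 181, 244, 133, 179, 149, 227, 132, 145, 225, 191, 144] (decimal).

Byte at offset 0: 0xDB = 11011011 → 2-byte char (#1). Advance 2.
Byte at offset 2: 0xE2 = 11100010 → 3-byte char (#2). Advance 3.
Byte at offset 5: 0xE8 = 11101000 → 3-byte char (#3). Advance 3.
Byte at offset 8: 0xE9 = 11101001 → 3-byte char (#4). Advance 3.
Byte at offset 11: 0xC7 = 11000111 → 2-byte char (#5). Advance 2.
Byte at offset 13: 0xF4 = 11110100 → 4-byte char (#6). Advance 4.
Byte at offset 17: 0xE3 = 11100011 → 3-byte char (#7). Advance 3.
Byte at offset 20: 0xE1 = 11100001 → 3-byte char (#8). Advance 3.
Reached end at offset 23 after 8 code points.

8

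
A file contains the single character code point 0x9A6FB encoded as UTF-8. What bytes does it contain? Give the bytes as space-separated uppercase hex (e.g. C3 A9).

U+9A6FB = 0x9A6FB = 632571 decimal. In range U+10000–U+10FFFF → 4-byte form: 11110xxx 10xxxxxx 10xxxxxx 10xxxxxx.
Binary (21 bits): 010011010011011111011.
Split 3+6+6+6: 010 | 011010 | 011011 | 111011.
Byte 1: 11110010 = 0xF2.
Byte 2: 10011010 = 0x9A.
Byte 3: 10011011 = 0x9B.
Byte 4: 10111011 = 0xBB.

F2 9A 9B BB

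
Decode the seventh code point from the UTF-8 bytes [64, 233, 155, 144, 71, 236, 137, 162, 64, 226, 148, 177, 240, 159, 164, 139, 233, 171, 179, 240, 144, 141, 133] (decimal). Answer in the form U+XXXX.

U+1F90B

Offset 0: leading byte 0x40 = 01000000 → 1-byte char #1 = 40.
Offset 1: leading byte 0xE9 = 11101001 → 3-byte char #2 = E9 9B 90.
Offset 4: leading byte 0x47 = 01000111 → 1-byte char #3 = 47.
Offset 5: leading byte 0xEC = 11101100 → 3-byte char #4 = EC 89 A2.
Offset 8: leading byte 0x40 = 01000000 → 1-byte char #5 = 40.
Offset 9: leading byte 0xE2 = 11100010 → 3-byte char #6 = E2 94 B1.
Offset 12: leading byte 0xF0 = 11110000 → 4-byte char #7 = F0 9F A4 8B.
Leading byte 0xF0 = 11110000 matches 11110xxx → 4-byte sequence.
Byte 1: 0xF0 = 11110000, payload 000 (3 bits).
Byte 2: 0x9F = 10011111 (10xxxxxx ✓), payload 011111.
Byte 3: 0xA4 = 10100100 (10xxxxxx ✓), payload 100100.
Byte 4: 0x8B = 10001011 (10xxxxxx ✓), payload 001011.
Concatenate: 000011111100100001011 = 0x1F90B (21 bits → U+1F90B).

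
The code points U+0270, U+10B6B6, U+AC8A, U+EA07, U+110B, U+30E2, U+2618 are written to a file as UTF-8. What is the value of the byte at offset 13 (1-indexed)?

1-indexed offset 13 is 0-indexed offset 12.
U+0270 → 2-byte form C9 B0 at offsets 0–1.
U+10B6B6 → 4-byte form F4 8B 9A B6 at offsets 2–5.
U+AC8A → 3-byte form EA B2 8A at offsets 6–8.
U+EA07 → 3-byte form EE A8 87 at offsets 9–11.
U+110B → 3-byte form E1 84 8B at offsets 12–14.
Offset 12 falls in char 5's range; it's byte 1 of E1 84 8B = 0xE1.

0xE1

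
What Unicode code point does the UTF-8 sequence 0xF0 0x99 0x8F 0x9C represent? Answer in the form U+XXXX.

U+193DC

Leading byte 0xF0 = 11110000 matches 11110xxx → 4-byte sequence.
Byte 1: 0xF0 = 11110000, payload 000 (3 bits).
Byte 2: 0x99 = 10011001 (10xxxxxx ✓), payload 011001.
Byte 3: 0x8F = 10001111 (10xxxxxx ✓), payload 001111.
Byte 4: 0x9C = 10011100 (10xxxxxx ✓), payload 011100.
Concatenate: 000011001001111011100 = 0x193DC (21 bits → U+193DC).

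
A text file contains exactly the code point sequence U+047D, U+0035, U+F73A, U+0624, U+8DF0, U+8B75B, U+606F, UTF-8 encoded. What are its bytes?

D1 BD 35 EF 9C BA D8 A4 E8 B7 B0 F2 8B 9D 9B E6 81 AF

U+047D: 2-byte form → D1 BD.
U+0035: 1-byte form → 35.
U+F73A: 3-byte form → EF 9C BA.
U+0624: 2-byte form → D8 A4.
U+8DF0: 3-byte form → E8 B7 B0.
U+8B75B: 4-byte form → F2 8B 9D 9B.
U+606F: 3-byte form → E6 81 AF.
Concatenated (18 bytes): D1 BD 35 EF 9C BA D8 A4 E8 B7 B0 F2 8B 9D 9B E6 81 AF.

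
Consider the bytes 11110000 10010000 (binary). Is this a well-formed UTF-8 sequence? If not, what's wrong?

invalid (sequence truncated)

Leading byte 0xF0 = 11110000 → 4-byte form, but only 2 bytes are present.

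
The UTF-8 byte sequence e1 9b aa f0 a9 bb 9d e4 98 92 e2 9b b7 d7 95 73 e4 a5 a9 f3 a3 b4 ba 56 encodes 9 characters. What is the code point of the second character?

U+29EDD

Offset 0: leading byte 0xE1 = 11100001 → 3-byte char #1 = E1 9B AA.
Offset 3: leading byte 0xF0 = 11110000 → 4-byte char #2 = F0 A9 BB 9D.
Leading byte 0xF0 = 11110000 matches 11110xxx → 4-byte sequence.
Byte 1: 0xF0 = 11110000, payload 000 (3 bits).
Byte 2: 0xA9 = 10101001 (10xxxxxx ✓), payload 101001.
Byte 3: 0xBB = 10111011 (10xxxxxx ✓), payload 111011.
Byte 4: 0x9D = 10011101 (10xxxxxx ✓), payload 011101.
Concatenate: 000101001111011011101 = 0x29EDD (21 bits → U+29EDD).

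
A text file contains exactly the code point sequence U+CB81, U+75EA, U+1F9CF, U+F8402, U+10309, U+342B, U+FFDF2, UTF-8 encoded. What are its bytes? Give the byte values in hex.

EC AE 81 E7 97 AA F0 9F A7 8F F3 B8 90 82 F0 90 8C 89 E3 90 AB F3 BF B7 B2

U+CB81: 3-byte form → EC AE 81.
U+75EA: 3-byte form → E7 97 AA.
U+1F9CF: 4-byte form → F0 9F A7 8F.
U+F8402: 4-byte form → F3 B8 90 82.
U+10309: 4-byte form → F0 90 8C 89.
U+342B: 3-byte form → E3 90 AB.
U+FFDF2: 4-byte form → F3 BF B7 B2.
Concatenated (25 bytes): EC AE 81 E7 97 AA F0 9F A7 8F F3 B8 90 82 F0 90 8C 89 E3 90 AB F3 BF B7 B2.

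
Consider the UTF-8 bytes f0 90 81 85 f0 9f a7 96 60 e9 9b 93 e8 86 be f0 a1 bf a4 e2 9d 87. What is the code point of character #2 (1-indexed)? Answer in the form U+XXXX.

Offset 0: leading byte 0xF0 = 11110000 → 4-byte char #1 = F0 90 81 85.
Offset 4: leading byte 0xF0 = 11110000 → 4-byte char #2 = F0 9F A7 96.
Leading byte 0xF0 = 11110000 matches 11110xxx → 4-byte sequence.
Byte 1: 0xF0 = 11110000, payload 000 (3 bits).
Byte 2: 0x9F = 10011111 (10xxxxxx ✓), payload 011111.
Byte 3: 0xA7 = 10100111 (10xxxxxx ✓), payload 100111.
Byte 4: 0x96 = 10010110 (10xxxxxx ✓), payload 010110.
Concatenate: 000011111100111010110 = 0x1F9D6 (21 bits → U+1F9D6).

U+1F9D6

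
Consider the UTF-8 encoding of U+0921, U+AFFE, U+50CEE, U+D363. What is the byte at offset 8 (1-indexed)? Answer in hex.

1-indexed offset 8 is 0-indexed offset 7.
U+0921 → 3-byte form E0 A4 A1 at offsets 0–2.
U+AFFE → 3-byte form EA BF BE at offsets 3–5.
U+50CEE → 4-byte form F1 90 B3 AE at offsets 6–9.
Offset 7 falls in char 3's range; it's byte 2 of F1 90 B3 AE = 0x90.

0x90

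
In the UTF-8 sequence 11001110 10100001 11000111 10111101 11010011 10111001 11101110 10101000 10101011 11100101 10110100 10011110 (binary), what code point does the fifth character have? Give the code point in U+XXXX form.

Offset 0: leading byte 0xCE = 11001110 → 2-byte char #1 = CE A1.
Offset 2: leading byte 0xC7 = 11000111 → 2-byte char #2 = C7 BD.
Offset 4: leading byte 0xD3 = 11010011 → 2-byte char #3 = D3 B9.
Offset 6: leading byte 0xEE = 11101110 → 3-byte char #4 = EE A8 AB.
Offset 9: leading byte 0xE5 = 11100101 → 3-byte char #5 = E5 B4 9E.
Leading byte 0xE5 = 11100101 matches 1110xxxx → 3-byte sequence.
Byte 1: 0xE5 = 11100101, payload 0101 (4 bits).
Byte 2: 0xB4 = 10110100 (10xxxxxx ✓), payload 110100.
Byte 3: 0x9E = 10011110 (10xxxxxx ✓), payload 011110.
Concatenate: 0101110100011110 = 0x5D1E (16 bits → U+5D1E).

U+5D1E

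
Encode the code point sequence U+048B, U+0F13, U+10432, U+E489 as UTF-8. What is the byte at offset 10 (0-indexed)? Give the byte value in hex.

0x92

U+048B → 2-byte form D2 8B at offsets 0–1.
U+0F13 → 3-byte form E0 BC 93 at offsets 2–4.
U+10432 → 4-byte form F0 90 90 B2 at offsets 5–8.
U+E489 → 3-byte form EE 92 89 at offsets 9–11.
Offset 10 falls in char 4's range; it's byte 2 of EE 92 89 = 0x92.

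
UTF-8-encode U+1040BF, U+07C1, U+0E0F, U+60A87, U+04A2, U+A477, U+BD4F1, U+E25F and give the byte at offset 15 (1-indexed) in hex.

1-indexed offset 15 is 0-indexed offset 14.
U+1040BF → 4-byte form F4 84 82 BF at offsets 0–3.
U+07C1 → 2-byte form DF 81 at offsets 4–5.
U+0E0F → 3-byte form E0 B8 8F at offsets 6–8.
U+60A87 → 4-byte form F1 A0 AA 87 at offsets 9–12.
U+04A2 → 2-byte form D2 A2 at offsets 13–14.
Offset 14 falls in char 5's range; it's byte 2 of D2 A2 = 0xA2.

0xA2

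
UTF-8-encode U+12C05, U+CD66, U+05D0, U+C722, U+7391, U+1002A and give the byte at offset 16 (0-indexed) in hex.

U+12C05 → 4-byte form F0 92 B0 85 at offsets 0–3.
U+CD66 → 3-byte form EC B5 A6 at offsets 4–6.
U+05D0 → 2-byte form D7 90 at offsets 7–8.
U+C722 → 3-byte form EC 9C A2 at offsets 9–11.
U+7391 → 3-byte form E7 8E 91 at offsets 12–14.
U+1002A → 4-byte form F0 90 80 AA at offsets 15–18.
Offset 16 falls in char 6's range; it's byte 2 of F0 90 80 AA = 0x90.

0x90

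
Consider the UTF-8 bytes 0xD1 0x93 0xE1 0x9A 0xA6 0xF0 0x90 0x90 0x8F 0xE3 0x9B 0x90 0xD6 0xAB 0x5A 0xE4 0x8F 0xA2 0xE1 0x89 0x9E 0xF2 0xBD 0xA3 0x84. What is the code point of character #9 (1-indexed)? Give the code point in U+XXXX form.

Offset 0: leading byte 0xD1 = 11010001 → 2-byte char #1 = D1 93.
Offset 2: leading byte 0xE1 = 11100001 → 3-byte char #2 = E1 9A A6.
Offset 5: leading byte 0xF0 = 11110000 → 4-byte char #3 = F0 90 90 8F.
Offset 9: leading byte 0xE3 = 11100011 → 3-byte char #4 = E3 9B 90.
Offset 12: leading byte 0xD6 = 11010110 → 2-byte char #5 = D6 AB.
Offset 14: leading byte 0x5A = 01011010 → 1-byte char #6 = 5A.
Offset 15: leading byte 0xE4 = 11100100 → 3-byte char #7 = E4 8F A2.
Offset 18: leading byte 0xE1 = 11100001 → 3-byte char #8 = E1 89 9E.
Offset 21: leading byte 0xF2 = 11110010 → 4-byte char #9 = F2 BD A3 84.
Leading byte 0xF2 = 11110010 matches 11110xxx → 4-byte sequence.
Byte 1: 0xF2 = 11110010, payload 010 (3 bits).
Byte 2: 0xBD = 10111101 (10xxxxxx ✓), payload 111101.
Byte 3: 0xA3 = 10100011 (10xxxxxx ✓), payload 100011.
Byte 4: 0x84 = 10000100 (10xxxxxx ✓), payload 000100.
Concatenate: 010111101100011000100 = 0xBD8C4 (21 bits → U+BD8C4).

U+BD8C4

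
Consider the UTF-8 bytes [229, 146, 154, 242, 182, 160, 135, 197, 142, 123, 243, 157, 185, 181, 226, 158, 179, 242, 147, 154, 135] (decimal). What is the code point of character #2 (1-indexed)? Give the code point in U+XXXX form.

U+B6807

Offset 0: leading byte 0xE5 = 11100101 → 3-byte char #1 = E5 92 9A.
Offset 3: leading byte 0xF2 = 11110010 → 4-byte char #2 = F2 B6 A0 87.
Leading byte 0xF2 = 11110010 matches 11110xxx → 4-byte sequence.
Byte 1: 0xF2 = 11110010, payload 010 (3 bits).
Byte 2: 0xB6 = 10110110 (10xxxxxx ✓), payload 110110.
Byte 3: 0xA0 = 10100000 (10xxxxxx ✓), payload 100000.
Byte 4: 0x87 = 10000111 (10xxxxxx ✓), payload 000111.
Concatenate: 010110110100000000111 = 0xB6807 (21 bits → U+B6807).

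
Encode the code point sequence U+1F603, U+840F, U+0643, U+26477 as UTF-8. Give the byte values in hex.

U+1F603: 4-byte form → F0 9F 98 83.
U+840F: 3-byte form → E8 90 8F.
U+0643: 2-byte form → D9 83.
U+26477: 4-byte form → F0 A6 91 B7.
Concatenated (13 bytes): F0 9F 98 83 E8 90 8F D9 83 F0 A6 91 B7.

F0 9F 98 83 E8 90 8F D9 83 F0 A6 91 B7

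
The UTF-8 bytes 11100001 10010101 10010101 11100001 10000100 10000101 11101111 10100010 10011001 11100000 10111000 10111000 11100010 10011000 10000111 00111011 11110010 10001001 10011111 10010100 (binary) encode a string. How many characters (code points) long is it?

7

Byte at offset 0: 0xE1 = 11100001 → 3-byte char (#1). Advance 3.
Byte at offset 3: 0xE1 = 11100001 → 3-byte char (#2). Advance 3.
Byte at offset 6: 0xEF = 11101111 → 3-byte char (#3). Advance 3.
Byte at offset 9: 0xE0 = 11100000 → 3-byte char (#4). Advance 3.
Byte at offset 12: 0xE2 = 11100010 → 3-byte char (#5). Advance 3.
Byte at offset 15: 0x3B = 00111011 → 1-byte char (#6). Advance 1.
Byte at offset 16: 0xF2 = 11110010 → 4-byte char (#7). Advance 4.
Reached end at offset 20 after 7 code points.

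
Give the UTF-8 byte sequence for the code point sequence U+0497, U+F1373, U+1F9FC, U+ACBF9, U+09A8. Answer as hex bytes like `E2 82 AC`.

U+0497: 2-byte form → D2 97.
U+F1373: 4-byte form → F3 B1 8D B3.
U+1F9FC: 4-byte form → F0 9F A7 BC.
U+ACBF9: 4-byte form → F2 AC AF B9.
U+09A8: 3-byte form → E0 A6 A8.
Concatenated (17 bytes): D2 97 F3 B1 8D B3 F0 9F A7 BC F2 AC AF B9 E0 A6 A8.

D2 97 F3 B1 8D B3 F0 9F A7 BC F2 AC AF B9 E0 A6 A8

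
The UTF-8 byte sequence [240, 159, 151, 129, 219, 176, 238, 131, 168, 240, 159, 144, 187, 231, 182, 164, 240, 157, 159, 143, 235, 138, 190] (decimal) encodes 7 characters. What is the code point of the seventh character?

U+B2BE

Offset 0: leading byte 0xF0 = 11110000 → 4-byte char #1 = F0 9F 97 81.
Offset 4: leading byte 0xDB = 11011011 → 2-byte char #2 = DB B0.
Offset 6: leading byte 0xEE = 11101110 → 3-byte char #3 = EE 83 A8.
Offset 9: leading byte 0xF0 = 11110000 → 4-byte char #4 = F0 9F 90 BB.
Offset 13: leading byte 0xE7 = 11100111 → 3-byte char #5 = E7 B6 A4.
Offset 16: leading byte 0xF0 = 11110000 → 4-byte char #6 = F0 9D 9F 8F.
Offset 20: leading byte 0xEB = 11101011 → 3-byte char #7 = EB 8A BE.
Leading byte 0xEB = 11101011 matches 1110xxxx → 3-byte sequence.
Byte 1: 0xEB = 11101011, payload 1011 (4 bits).
Byte 2: 0x8A = 10001010 (10xxxxxx ✓), payload 001010.
Byte 3: 0xBE = 10111110 (10xxxxxx ✓), payload 111110.
Concatenate: 1011001010111110 = 0xB2BE (16 bits → U+B2BE).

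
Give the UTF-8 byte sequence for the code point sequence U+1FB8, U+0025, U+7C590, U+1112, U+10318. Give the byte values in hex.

E1 BE B8 25 F1 BC 96 90 E1 84 92 F0 90 8C 98

U+1FB8: 3-byte form → E1 BE B8.
U+0025: 1-byte form → 25.
U+7C590: 4-byte form → F1 BC 96 90.
U+1112: 3-byte form → E1 84 92.
U+10318: 4-byte form → F0 90 8C 98.
Concatenated (15 bytes): E1 BE B8 25 F1 BC 96 90 E1 84 92 F0 90 8C 98.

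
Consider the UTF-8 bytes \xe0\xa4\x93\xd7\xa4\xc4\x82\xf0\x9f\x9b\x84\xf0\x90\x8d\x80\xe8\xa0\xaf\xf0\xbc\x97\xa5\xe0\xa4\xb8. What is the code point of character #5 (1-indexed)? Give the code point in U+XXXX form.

Offset 0: leading byte 0xE0 = 11100000 → 3-byte char #1 = E0 A4 93.
Offset 3: leading byte 0xD7 = 11010111 → 2-byte char #2 = D7 A4.
Offset 5: leading byte 0xC4 = 11000100 → 2-byte char #3 = C4 82.
Offset 7: leading byte 0xF0 = 11110000 → 4-byte char #4 = F0 9F 9B 84.
Offset 11: leading byte 0xF0 = 11110000 → 4-byte char #5 = F0 90 8D 80.
Leading byte 0xF0 = 11110000 matches 11110xxx → 4-byte sequence.
Byte 1: 0xF0 = 11110000, payload 000 (3 bits).
Byte 2: 0x90 = 10010000 (10xxxxxx ✓), payload 010000.
Byte 3: 0x8D = 10001101 (10xxxxxx ✓), payload 001101.
Byte 4: 0x80 = 10000000 (10xxxxxx ✓), payload 000000.
Concatenate: 000010000001101000000 = 0x10340 (21 bits → U+10340).

U+10340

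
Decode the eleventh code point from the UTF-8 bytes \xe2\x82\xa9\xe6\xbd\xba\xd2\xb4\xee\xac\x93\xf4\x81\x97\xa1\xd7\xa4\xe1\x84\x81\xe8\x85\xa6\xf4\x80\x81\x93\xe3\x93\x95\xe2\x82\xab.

Offset 0: leading byte 0xE2 = 11100010 → 3-byte char #1 = E2 82 A9.
Offset 3: leading byte 0xE6 = 11100110 → 3-byte char #2 = E6 BD BA.
Offset 6: leading byte 0xD2 = 11010010 → 2-byte char #3 = D2 B4.
Offset 8: leading byte 0xEE = 11101110 → 3-byte char #4 = EE AC 93.
Offset 11: leading byte 0xF4 = 11110100 → 4-byte char #5 = F4 81 97 A1.
Offset 15: leading byte 0xD7 = 11010111 → 2-byte char #6 = D7 A4.
Offset 17: leading byte 0xE1 = 11100001 → 3-byte char #7 = E1 84 81.
Offset 20: leading byte 0xE8 = 11101000 → 3-byte char #8 = E8 85 A6.
Offset 23: leading byte 0xF4 = 11110100 → 4-byte char #9 = F4 80 81 93.
Offset 27: leading byte 0xE3 = 11100011 → 3-byte char #10 = E3 93 95.
Offset 30: leading byte 0xE2 = 11100010 → 3-byte char #11 = E2 82 AB.
Leading byte 0xE2 = 11100010 matches 1110xxxx → 3-byte sequence.
Byte 1: 0xE2 = 11100010, payload 0010 (4 bits).
Byte 2: 0x82 = 10000010 (10xxxxxx ✓), payload 000010.
Byte 3: 0xAB = 10101011 (10xxxxxx ✓), payload 101011.
Concatenate: 0010000010101011 = 0x20AB (16 bits → U+20AB).

U+20AB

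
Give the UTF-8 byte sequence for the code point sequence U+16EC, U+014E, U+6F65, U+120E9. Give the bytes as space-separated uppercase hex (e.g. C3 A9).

E1 9B AC C5 8E E6 BD A5 F0 92 83 A9

U+16EC: 3-byte form → E1 9B AC.
U+014E: 2-byte form → C5 8E.
U+6F65: 3-byte form → E6 BD A5.
U+120E9: 4-byte form → F0 92 83 A9.
Concatenated (12 bytes): E1 9B AC C5 8E E6 BD A5 F0 92 83 A9.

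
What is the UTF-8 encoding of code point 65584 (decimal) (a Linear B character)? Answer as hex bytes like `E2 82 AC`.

U+10030 = 0x10030 = 65584 decimal. In range U+10000–U+10FFFF → 4-byte form: 11110xxx 10xxxxxx 10xxxxxx 10xxxxxx.
Binary (21 bits): 000010000000000110000.
Split 3+6+6+6: 000 | 010000 | 000000 | 110000.
Byte 1: 11110000 = 0xF0.
Byte 2: 10010000 = 0x90.
Byte 3: 10000000 = 0x80.
Byte 4: 10110000 = 0xB0.

F0 90 80 B0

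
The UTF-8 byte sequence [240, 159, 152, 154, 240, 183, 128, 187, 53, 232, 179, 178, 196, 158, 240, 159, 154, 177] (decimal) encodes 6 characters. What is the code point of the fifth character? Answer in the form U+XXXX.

Offset 0: leading byte 0xF0 = 11110000 → 4-byte char #1 = F0 9F 98 9A.
Offset 4: leading byte 0xF0 = 11110000 → 4-byte char #2 = F0 B7 80 BB.
Offset 8: leading byte 0x35 = 00110101 → 1-byte char #3 = 35.
Offset 9: leading byte 0xE8 = 11101000 → 3-byte char #4 = E8 B3 B2.
Offset 12: leading byte 0xC4 = 11000100 → 2-byte char #5 = C4 9E.
Leading byte 0xC4 = 11000100 matches 110xxxxx → 2-byte sequence.
Byte 1: 0xC4 = 11000100, payload 00100 (5 bits).
Byte 2: 0x9E = 10011110 (10xxxxxx ✓), payload 011110.
Concatenate: 00100011110 = 0x11E (11 bits → U+011E).

U+011E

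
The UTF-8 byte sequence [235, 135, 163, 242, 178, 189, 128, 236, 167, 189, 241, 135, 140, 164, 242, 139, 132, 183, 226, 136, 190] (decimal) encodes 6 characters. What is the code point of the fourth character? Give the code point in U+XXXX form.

U+47324

Offset 0: leading byte 0xEB = 11101011 → 3-byte char #1 = EB 87 A3.
Offset 3: leading byte 0xF2 = 11110010 → 4-byte char #2 = F2 B2 BD 80.
Offset 7: leading byte 0xEC = 11101100 → 3-byte char #3 = EC A7 BD.
Offset 10: leading byte 0xF1 = 11110001 → 4-byte char #4 = F1 87 8C A4.
Leading byte 0xF1 = 11110001 matches 11110xxx → 4-byte sequence.
Byte 1: 0xF1 = 11110001, payload 001 (3 bits).
Byte 2: 0x87 = 10000111 (10xxxxxx ✓), payload 000111.
Byte 3: 0x8C = 10001100 (10xxxxxx ✓), payload 001100.
Byte 4: 0xA4 = 10100100 (10xxxxxx ✓), payload 100100.
Concatenate: 001000111001100100100 = 0x47324 (21 bits → U+47324).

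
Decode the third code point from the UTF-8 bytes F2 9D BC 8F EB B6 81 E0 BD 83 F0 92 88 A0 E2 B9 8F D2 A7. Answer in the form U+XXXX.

Offset 0: leading byte 0xF2 = 11110010 → 4-byte char #1 = F2 9D BC 8F.
Offset 4: leading byte 0xEB = 11101011 → 3-byte char #2 = EB B6 81.
Offset 7: leading byte 0xE0 = 11100000 → 3-byte char #3 = E0 BD 83.
Leading byte 0xE0 = 11100000 matches 1110xxxx → 3-byte sequence.
Byte 1: 0xE0 = 11100000, payload 0000 (4 bits).
Byte 2: 0xBD = 10111101 (10xxxxxx ✓), payload 111101.
Byte 3: 0x83 = 10000011 (10xxxxxx ✓), payload 000011.
Concatenate: 0000111101000011 = 0xF43 (16 bits → U+0F43).

U+0F43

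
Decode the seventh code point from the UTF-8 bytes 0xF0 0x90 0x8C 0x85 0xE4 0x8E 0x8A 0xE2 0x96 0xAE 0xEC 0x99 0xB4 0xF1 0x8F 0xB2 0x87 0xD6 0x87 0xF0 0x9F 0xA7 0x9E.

Offset 0: leading byte 0xF0 = 11110000 → 4-byte char #1 = F0 90 8C 85.
Offset 4: leading byte 0xE4 = 11100100 → 3-byte char #2 = E4 8E 8A.
Offset 7: leading byte 0xE2 = 11100010 → 3-byte char #3 = E2 96 AE.
Offset 10: leading byte 0xEC = 11101100 → 3-byte char #4 = EC 99 B4.
Offset 13: leading byte 0xF1 = 11110001 → 4-byte char #5 = F1 8F B2 87.
Offset 17: leading byte 0xD6 = 11010110 → 2-byte char #6 = D6 87.
Offset 19: leading byte 0xF0 = 11110000 → 4-byte char #7 = F0 9F A7 9E.
Leading byte 0xF0 = 11110000 matches 11110xxx → 4-byte sequence.
Byte 1: 0xF0 = 11110000, payload 000 (3 bits).
Byte 2: 0x9F = 10011111 (10xxxxxx ✓), payload 011111.
Byte 3: 0xA7 = 10100111 (10xxxxxx ✓), payload 100111.
Byte 4: 0x9E = 10011110 (10xxxxxx ✓), payload 011110.
Concatenate: 000011111100111011110 = 0x1F9DE (21 bits → U+1F9DE).

U+1F9DE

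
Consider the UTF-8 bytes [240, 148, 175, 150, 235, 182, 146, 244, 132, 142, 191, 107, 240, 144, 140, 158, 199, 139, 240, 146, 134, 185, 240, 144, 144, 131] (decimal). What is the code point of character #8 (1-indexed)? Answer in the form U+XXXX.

Offset 0: leading byte 0xF0 = 11110000 → 4-byte char #1 = F0 94 AF 96.
Offset 4: leading byte 0xEB = 11101011 → 3-byte char #2 = EB B6 92.
Offset 7: leading byte 0xF4 = 11110100 → 4-byte char #3 = F4 84 8E BF.
Offset 11: leading byte 0x6B = 01101011 → 1-byte char #4 = 6B.
Offset 12: leading byte 0xF0 = 11110000 → 4-byte char #5 = F0 90 8C 9E.
Offset 16: leading byte 0xC7 = 11000111 → 2-byte char #6 = C7 8B.
Offset 18: leading byte 0xF0 = 11110000 → 4-byte char #7 = F0 92 86 B9.
Offset 22: leading byte 0xF0 = 11110000 → 4-byte char #8 = F0 90 90 83.
Leading byte 0xF0 = 11110000 matches 11110xxx → 4-byte sequence.
Byte 1: 0xF0 = 11110000, payload 000 (3 bits).
Byte 2: 0x90 = 10010000 (10xxxxxx ✓), payload 010000.
Byte 3: 0x90 = 10010000 (10xxxxxx ✓), payload 010000.
Byte 4: 0x83 = 10000011 (10xxxxxx ✓), payload 000011.
Concatenate: 000010000010000000011 = 0x10403 (21 bits → U+10403).

U+10403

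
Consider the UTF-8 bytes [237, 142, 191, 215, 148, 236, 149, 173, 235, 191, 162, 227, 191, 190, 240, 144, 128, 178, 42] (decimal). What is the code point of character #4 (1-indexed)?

Offset 0: leading byte 0xED = 11101101 → 3-byte char #1 = ED 8E BF.
Offset 3: leading byte 0xD7 = 11010111 → 2-byte char #2 = D7 94.
Offset 5: leading byte 0xEC = 11101100 → 3-byte char #3 = EC 95 AD.
Offset 8: leading byte 0xEB = 11101011 → 3-byte char #4 = EB BF A2.
Leading byte 0xEB = 11101011 matches 1110xxxx → 3-byte sequence.
Byte 1: 0xEB = 11101011, payload 1011 (4 bits).
Byte 2: 0xBF = 10111111 (10xxxxxx ✓), payload 111111.
Byte 3: 0xA2 = 10100010 (10xxxxxx ✓), payload 100010.
Concatenate: 1011111111100010 = 0xBFE2 (16 bits → U+BFE2).

U+BFE2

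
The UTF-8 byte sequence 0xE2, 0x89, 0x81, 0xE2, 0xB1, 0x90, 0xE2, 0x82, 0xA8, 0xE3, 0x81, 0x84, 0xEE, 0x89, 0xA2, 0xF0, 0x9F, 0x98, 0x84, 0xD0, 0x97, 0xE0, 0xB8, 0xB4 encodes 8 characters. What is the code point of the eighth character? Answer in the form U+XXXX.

U+0E34

Offset 0: leading byte 0xE2 = 11100010 → 3-byte char #1 = E2 89 81.
Offset 3: leading byte 0xE2 = 11100010 → 3-byte char #2 = E2 B1 90.
Offset 6: leading byte 0xE2 = 11100010 → 3-byte char #3 = E2 82 A8.
Offset 9: leading byte 0xE3 = 11100011 → 3-byte char #4 = E3 81 84.
Offset 12: leading byte 0xEE = 11101110 → 3-byte char #5 = EE 89 A2.
Offset 15: leading byte 0xF0 = 11110000 → 4-byte char #6 = F0 9F 98 84.
Offset 19: leading byte 0xD0 = 11010000 → 2-byte char #7 = D0 97.
Offset 21: leading byte 0xE0 = 11100000 → 3-byte char #8 = E0 B8 B4.
Leading byte 0xE0 = 11100000 matches 1110xxxx → 3-byte sequence.
Byte 1: 0xE0 = 11100000, payload 0000 (4 bits).
Byte 2: 0xB8 = 10111000 (10xxxxxx ✓), payload 111000.
Byte 3: 0xB4 = 10110100 (10xxxxxx ✓), payload 110100.
Concatenate: 0000111000110100 = 0xE34 (16 bits → U+0E34).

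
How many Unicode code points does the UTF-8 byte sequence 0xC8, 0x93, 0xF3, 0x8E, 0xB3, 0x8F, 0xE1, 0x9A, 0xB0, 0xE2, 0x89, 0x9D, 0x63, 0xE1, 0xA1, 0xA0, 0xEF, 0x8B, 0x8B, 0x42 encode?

8

Byte at offset 0: 0xC8 = 11001000 → 2-byte char (#1). Advance 2.
Byte at offset 2: 0xF3 = 11110011 → 4-byte char (#2). Advance 4.
Byte at offset 6: 0xE1 = 11100001 → 3-byte char (#3). Advance 3.
Byte at offset 9: 0xE2 = 11100010 → 3-byte char (#4). Advance 3.
Byte at offset 12: 0x63 = 01100011 → 1-byte char (#5). Advance 1.
Byte at offset 13: 0xE1 = 11100001 → 3-byte char (#6). Advance 3.
Byte at offset 16: 0xEF = 11101111 → 3-byte char (#7). Advance 3.
Byte at offset 19: 0x42 = 01000010 → 1-byte char (#8). Advance 1.
Reached end at offset 20 after 8 code points.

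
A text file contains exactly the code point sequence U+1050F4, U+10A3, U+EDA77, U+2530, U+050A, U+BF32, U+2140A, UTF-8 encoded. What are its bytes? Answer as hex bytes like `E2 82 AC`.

F4 85 83 B4 E1 82 A3 F3 AD A9 B7 E2 94 B0 D4 8A EB BC B2 F0 A1 90 8A

U+1050F4: 4-byte form → F4 85 83 B4.
U+10A3: 3-byte form → E1 82 A3.
U+EDA77: 4-byte form → F3 AD A9 B7.
U+2530: 3-byte form → E2 94 B0.
U+050A: 2-byte form → D4 8A.
U+BF32: 3-byte form → EB BC B2.
U+2140A: 4-byte form → F0 A1 90 8A.
Concatenated (23 bytes): F4 85 83 B4 E1 82 A3 F3 AD A9 B7 E2 94 B0 D4 8A EB BC B2 F0 A1 90 8A.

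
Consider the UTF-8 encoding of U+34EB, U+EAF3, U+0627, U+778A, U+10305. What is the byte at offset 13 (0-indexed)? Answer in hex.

0x8C

U+34EB → 3-byte form E3 93 AB at offsets 0–2.
U+EAF3 → 3-byte form EE AB B3 at offsets 3–5.
U+0627 → 2-byte form D8 A7 at offsets 6–7.
U+778A → 3-byte form E7 9E 8A at offsets 8–10.
U+10305 → 4-byte form F0 90 8C 85 at offsets 11–14.
Offset 13 falls in char 5's range; it's byte 3 of F0 90 8C 85 = 0x8C.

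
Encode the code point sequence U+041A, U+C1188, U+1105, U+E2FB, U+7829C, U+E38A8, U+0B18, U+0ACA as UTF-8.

U+041A: 2-byte form → D0 9A.
U+C1188: 4-byte form → F3 81 86 88.
U+1105: 3-byte form → E1 84 85.
U+E2FB: 3-byte form → EE 8B BB.
U+7829C: 4-byte form → F1 B8 8A 9C.
U+E38A8: 4-byte form → F3 A3 A2 A8.
U+0B18: 3-byte form → E0 AC 98.
U+0ACA: 3-byte form → E0 AB 8A.
Concatenated (26 bytes): D0 9A F3 81 86 88 E1 84 85 EE 8B BB F1 B8 8A 9C F3 A3 A2 A8 E0 AC 98 E0 AB 8A.

D0 9A F3 81 86 88 E1 84 85 EE 8B BB F1 B8 8A 9C F3 A3 A2 A8 E0 AC 98 E0 AB 8A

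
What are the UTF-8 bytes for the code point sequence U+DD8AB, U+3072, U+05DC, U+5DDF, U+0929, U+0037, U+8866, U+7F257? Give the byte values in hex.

F3 9D A2 AB E3 81 B2 D7 9C E5 B7 9F E0 A4 A9 37 E8 A1 A6 F1 BF 89 97

U+DD8AB: 4-byte form → F3 9D A2 AB.
U+3072: 3-byte form → E3 81 B2.
U+05DC: 2-byte form → D7 9C.
U+5DDF: 3-byte form → E5 B7 9F.
U+0929: 3-byte form → E0 A4 A9.
U+0037: 1-byte form → 37.
U+8866: 3-byte form → E8 A1 A6.
U+7F257: 4-byte form → F1 BF 89 97.
Concatenated (23 bytes): F3 9D A2 AB E3 81 B2 D7 9C E5 B7 9F E0 A4 A9 37 E8 A1 A6 F1 BF 89 97.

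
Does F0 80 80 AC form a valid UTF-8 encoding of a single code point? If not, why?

invalid (overlong encoding)

Leading byte 0xF0 = 11110000 → 4-byte form.
Continuation bytes all match 10xxxxxx. Payload decodes to 0x2C.
But 0x2C < 0x10000, the minimum for a 4-byte sequence — this is an overlong encoding.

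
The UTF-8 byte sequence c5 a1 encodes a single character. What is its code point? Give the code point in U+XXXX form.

Leading byte 0xC5 = 11000101 matches 110xxxxx → 2-byte sequence.
Byte 1: 0xC5 = 11000101, payload 00101 (5 bits).
Byte 2: 0xA1 = 10100001 (10xxxxxx ✓), payload 100001.
Concatenate: 00101100001 = 0x161 (11 bits → U+0161).

U+0161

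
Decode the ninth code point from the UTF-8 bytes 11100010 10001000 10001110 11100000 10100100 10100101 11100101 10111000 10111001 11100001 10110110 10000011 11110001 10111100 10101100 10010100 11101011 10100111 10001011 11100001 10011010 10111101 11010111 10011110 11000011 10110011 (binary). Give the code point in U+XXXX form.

Offset 0: leading byte 0xE2 = 11100010 → 3-byte char #1 = E2 88 8E.
Offset 3: leading byte 0xE0 = 11100000 → 3-byte char #2 = E0 A4 A5.
Offset 6: leading byte 0xE5 = 11100101 → 3-byte char #3 = E5 B8 B9.
Offset 9: leading byte 0xE1 = 11100001 → 3-byte char #4 = E1 B6 83.
Offset 12: leading byte 0xF1 = 11110001 → 4-byte char #5 = F1 BC AC 94.
Offset 16: leading byte 0xEB = 11101011 → 3-byte char #6 = EB A7 8B.
Offset 19: leading byte 0xE1 = 11100001 → 3-byte char #7 = E1 9A BD.
Offset 22: leading byte 0xD7 = 11010111 → 2-byte char #8 = D7 9E.
Offset 24: leading byte 0xC3 = 11000011 → 2-byte char #9 = C3 B3.
Leading byte 0xC3 = 11000011 matches 110xxxxx → 2-byte sequence.
Byte 1: 0xC3 = 11000011, payload 00011 (5 bits).
Byte 2: 0xB3 = 10110011 (10xxxxxx ✓), payload 110011.
Concatenate: 00011110011 = 0xF3 (11 bits → U+00F3).

U+00F3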